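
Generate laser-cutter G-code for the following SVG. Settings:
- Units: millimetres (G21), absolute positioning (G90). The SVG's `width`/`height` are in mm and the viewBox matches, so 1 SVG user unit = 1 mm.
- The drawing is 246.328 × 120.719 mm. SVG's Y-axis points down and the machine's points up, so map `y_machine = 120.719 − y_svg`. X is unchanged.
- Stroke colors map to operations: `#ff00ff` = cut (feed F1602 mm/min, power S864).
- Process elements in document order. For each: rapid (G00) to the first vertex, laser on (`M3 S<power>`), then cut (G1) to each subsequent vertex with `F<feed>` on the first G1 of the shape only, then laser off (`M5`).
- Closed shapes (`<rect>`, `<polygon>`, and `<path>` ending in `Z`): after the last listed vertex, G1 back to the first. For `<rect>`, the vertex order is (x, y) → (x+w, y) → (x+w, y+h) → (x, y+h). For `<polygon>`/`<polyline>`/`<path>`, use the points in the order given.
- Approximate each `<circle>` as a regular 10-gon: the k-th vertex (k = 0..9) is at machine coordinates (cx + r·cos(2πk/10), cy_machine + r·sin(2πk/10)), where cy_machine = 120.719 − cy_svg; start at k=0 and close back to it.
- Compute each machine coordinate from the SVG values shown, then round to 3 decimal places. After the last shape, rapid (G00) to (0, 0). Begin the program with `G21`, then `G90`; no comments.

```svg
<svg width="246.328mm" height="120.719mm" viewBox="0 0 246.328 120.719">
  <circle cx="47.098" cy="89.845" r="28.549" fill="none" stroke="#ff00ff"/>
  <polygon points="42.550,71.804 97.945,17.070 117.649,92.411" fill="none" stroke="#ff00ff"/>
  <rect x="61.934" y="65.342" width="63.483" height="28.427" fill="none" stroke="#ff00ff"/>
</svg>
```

viewBox `0 0 246.328 120.719` with mm width/height → 1 unit = 1 mm. Flip: y_m = 120.719 − y_svg.

**Shape 1** — `<circle>` circle, stroke `#ff00ff` → cut (S864, F1602). Machine vertices: (75.647,30.874) → (70.195,47.655) → (55.920,58.026) → (38.276,58.026) → (24.001,47.655) → (18.549,30.874) → (24.001,14.093) → (38.276,3.722) → (55.920,3.722) → (70.195,14.093) → (75.647,30.874). Closed: final G1 returns to the first vertex.

**Shape 2** — `<polygon>` regular polygon, stroke `#ff00ff` → cut (S864, F1602). Machine vertices: (42.550,48.915) → (97.945,103.649) → (117.649,28.308) → (42.550,48.915). Closed: final G1 returns to the first vertex.

**Shape 3** — `<rect>` rectangle, stroke `#ff00ff` → cut (S864, F1602). Machine vertices: (61.934,55.377) → (125.417,55.377) → (125.417,26.950) → (61.934,26.950) → (61.934,55.377). Closed: final G1 returns to the first vertex.

G21
G90
G00 X75.647 Y30.874
M3 S864
G1 X70.195 Y47.655 F1602
G1 X55.920 Y58.026
G1 X38.276 Y58.026
G1 X24.001 Y47.655
G1 X18.549 Y30.874
G1 X24.001 Y14.093
G1 X38.276 Y3.722
G1 X55.920 Y3.722
G1 X70.195 Y14.093
G1 X75.647 Y30.874
M5
G00 X42.550 Y48.915
M3 S864
G1 X97.945 Y103.649 F1602
G1 X117.649 Y28.308
G1 X42.550 Y48.915
M5
G00 X61.934 Y55.377
M3 S864
G1 X125.417 Y55.377 F1602
G1 X125.417 Y26.950
G1 X61.934 Y26.950
G1 X61.934 Y55.377
M5
G00 X0.000 Y0.000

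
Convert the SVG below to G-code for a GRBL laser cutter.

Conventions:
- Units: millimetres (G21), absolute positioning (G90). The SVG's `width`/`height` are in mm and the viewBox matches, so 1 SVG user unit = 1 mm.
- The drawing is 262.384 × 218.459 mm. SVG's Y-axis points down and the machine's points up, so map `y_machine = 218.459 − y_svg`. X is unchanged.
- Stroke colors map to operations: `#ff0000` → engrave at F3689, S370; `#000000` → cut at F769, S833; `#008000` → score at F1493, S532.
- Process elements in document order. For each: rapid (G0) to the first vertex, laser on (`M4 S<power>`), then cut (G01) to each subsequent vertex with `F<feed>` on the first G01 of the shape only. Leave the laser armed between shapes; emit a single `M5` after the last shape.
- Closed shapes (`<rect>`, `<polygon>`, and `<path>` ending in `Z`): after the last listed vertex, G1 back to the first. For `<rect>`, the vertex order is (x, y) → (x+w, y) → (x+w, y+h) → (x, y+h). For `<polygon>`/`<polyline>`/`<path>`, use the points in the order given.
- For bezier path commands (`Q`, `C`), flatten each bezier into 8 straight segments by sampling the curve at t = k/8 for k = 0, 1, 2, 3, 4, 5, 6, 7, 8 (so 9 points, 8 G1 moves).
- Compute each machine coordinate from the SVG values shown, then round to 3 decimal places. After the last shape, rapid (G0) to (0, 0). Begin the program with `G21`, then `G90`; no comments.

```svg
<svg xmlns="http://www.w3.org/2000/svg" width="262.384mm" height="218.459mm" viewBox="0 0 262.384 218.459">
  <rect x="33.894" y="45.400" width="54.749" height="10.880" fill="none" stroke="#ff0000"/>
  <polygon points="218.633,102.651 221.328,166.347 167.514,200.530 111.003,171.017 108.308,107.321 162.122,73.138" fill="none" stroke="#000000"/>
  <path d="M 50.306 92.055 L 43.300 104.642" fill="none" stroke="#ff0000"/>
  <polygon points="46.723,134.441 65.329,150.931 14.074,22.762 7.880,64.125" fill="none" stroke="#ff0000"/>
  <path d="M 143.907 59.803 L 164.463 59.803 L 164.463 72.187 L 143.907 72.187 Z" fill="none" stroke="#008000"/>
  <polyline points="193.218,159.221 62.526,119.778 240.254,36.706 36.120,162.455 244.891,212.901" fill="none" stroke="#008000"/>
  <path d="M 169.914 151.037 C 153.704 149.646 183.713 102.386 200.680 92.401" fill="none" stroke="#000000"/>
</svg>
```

G21
G90
G0 X33.894 Y173.059
M4 S370
G01 X88.643 Y173.059 F3689
G01 X88.643 Y162.179
G01 X33.894 Y162.179
G01 X33.894 Y173.059
G0 X218.633 Y115.808
M4 S833
G01 X221.328 Y52.112 F769
G01 X167.514 Y17.929
G01 X111.003 Y47.442
G01 X108.308 Y111.138
G01 X162.122 Y145.321
G01 X218.633 Y115.808
G0 X50.306 Y126.404
M4 S370
G01 X43.300 Y113.817 F3689
G0 X46.723 Y84.018
M4 S370
G01 X65.329 Y67.528 F3689
G01 X14.074 Y195.697
G01 X7.880 Y154.334
G01 X46.723 Y84.018
G0 X143.907 Y158.656
M4 S532
G01 X164.463 Y158.656 F1493
G01 X164.463 Y146.272
G01 X143.907 Y146.272
G01 X143.907 Y158.656
G0 X193.218 Y59.238
M4 S532
G01 X62.526 Y98.681 F1493
G01 X240.254 Y181.753
G01 X36.120 Y56.004
G01 X244.891 Y5.558
G0 X169.914 Y67.422
M4 S833
G01 X165.886 Y69.931 F769
G01 X165.497 Y75.767
G01 X168.051 Y83.953
G01 X172.856 Y93.517
G01 X179.215 Y103.484
G01 X186.435 Y112.879
G01 X193.822 Y120.729
G01 X200.680 Y126.058
M5
G0 X0.000 Y0.000

1 u = 1 mm; y_m = 218.459 − y.

[1] `<rect>` rectangle, #ff0000→engrave S370 F3689: (33.894,173.059) → (88.643,173.059) → (88.643,162.179) → (33.894,162.179) → (33.894,173.059) (closed)

[2] `<polygon>` regular polygon, #000000→cut S833 F769: (218.633,115.808) → (221.328,52.112) → (167.514,17.929) → (111.003,47.442) → (108.308,111.138) → (162.122,145.321) → (218.633,115.808) (closed)

[3] `<path>` line segment, #ff0000→engrave S370 F3689: (50.306,126.404) → (43.300,113.817)

[4] `<polygon>` closed polygon, #ff0000→engrave S370 F3689: (46.723,84.018) → (65.329,67.528) → (14.074,195.697) → (7.880,154.334) → (46.723,84.018) (closed)

[5] `<path>` rectangle, #008000→score S532 F1493: (143.907,158.656) → (164.463,158.656) → (164.463,146.272) → (143.907,146.272) → (143.907,158.656) (closed)

[6] `<polyline>` open polyline, #008000→score S532 F1493: (193.218,59.238) → (62.526,98.681) → (240.254,181.753) → (36.120,56.004) → (244.891,5.558)

[7] `<path>` cubic bezier, #000000→cut S833 F769: (169.914,67.422) → (165.886,69.931) → (165.497,75.767) → (168.051,83.953) → (172.856,93.517) → (179.215,103.484) → (186.435,112.879) → (193.822,120.729) → (200.680,126.058)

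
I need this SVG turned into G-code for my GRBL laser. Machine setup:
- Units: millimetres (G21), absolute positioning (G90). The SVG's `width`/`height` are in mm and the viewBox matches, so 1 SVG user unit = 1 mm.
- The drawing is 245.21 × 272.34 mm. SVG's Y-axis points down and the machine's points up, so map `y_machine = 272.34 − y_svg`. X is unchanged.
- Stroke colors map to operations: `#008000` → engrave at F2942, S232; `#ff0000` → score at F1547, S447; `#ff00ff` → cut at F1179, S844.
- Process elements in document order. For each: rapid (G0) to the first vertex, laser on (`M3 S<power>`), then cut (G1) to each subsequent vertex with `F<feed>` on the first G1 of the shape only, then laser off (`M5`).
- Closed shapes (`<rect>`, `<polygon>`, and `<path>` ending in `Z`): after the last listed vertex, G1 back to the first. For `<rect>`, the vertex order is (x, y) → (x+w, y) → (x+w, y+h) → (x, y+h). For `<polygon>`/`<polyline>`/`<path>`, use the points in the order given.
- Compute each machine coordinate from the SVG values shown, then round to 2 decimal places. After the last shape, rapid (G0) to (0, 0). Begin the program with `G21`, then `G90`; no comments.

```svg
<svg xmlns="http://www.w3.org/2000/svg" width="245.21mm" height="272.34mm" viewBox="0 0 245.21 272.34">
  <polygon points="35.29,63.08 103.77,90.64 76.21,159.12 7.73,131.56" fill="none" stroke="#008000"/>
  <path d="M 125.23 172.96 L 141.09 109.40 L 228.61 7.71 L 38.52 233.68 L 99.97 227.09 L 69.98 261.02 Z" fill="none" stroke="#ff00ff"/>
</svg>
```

1 u = 1 mm; y_m = 272.34 − y.

[1] `<polygon>` regular polygon, #008000→engrave S232 F2942: (35.29,209.26) → (103.77,181.70) → (76.21,113.22) → (7.73,140.78) → (35.29,209.26) (closed)

[2] `<path>` closed polygon, #ff00ff→cut S844 F1179: (125.23,99.38) → (141.09,162.94) → (228.61,264.63) → (38.52,38.66) → (99.97,45.25) → (69.98,11.32) → (125.23,99.38) (closed)

G21
G90
G0 X35.29 Y209.26
M3 S232
G1 X103.77 Y181.70 F2942
G1 X76.21 Y113.22
G1 X7.73 Y140.78
G1 X35.29 Y209.26
M5
G0 X125.23 Y99.38
M3 S844
G1 X141.09 Y162.94 F1179
G1 X228.61 Y264.63
G1 X38.52 Y38.66
G1 X99.97 Y45.25
G1 X69.98 Y11.32
G1 X125.23 Y99.38
M5
G0 X0.00 Y0.00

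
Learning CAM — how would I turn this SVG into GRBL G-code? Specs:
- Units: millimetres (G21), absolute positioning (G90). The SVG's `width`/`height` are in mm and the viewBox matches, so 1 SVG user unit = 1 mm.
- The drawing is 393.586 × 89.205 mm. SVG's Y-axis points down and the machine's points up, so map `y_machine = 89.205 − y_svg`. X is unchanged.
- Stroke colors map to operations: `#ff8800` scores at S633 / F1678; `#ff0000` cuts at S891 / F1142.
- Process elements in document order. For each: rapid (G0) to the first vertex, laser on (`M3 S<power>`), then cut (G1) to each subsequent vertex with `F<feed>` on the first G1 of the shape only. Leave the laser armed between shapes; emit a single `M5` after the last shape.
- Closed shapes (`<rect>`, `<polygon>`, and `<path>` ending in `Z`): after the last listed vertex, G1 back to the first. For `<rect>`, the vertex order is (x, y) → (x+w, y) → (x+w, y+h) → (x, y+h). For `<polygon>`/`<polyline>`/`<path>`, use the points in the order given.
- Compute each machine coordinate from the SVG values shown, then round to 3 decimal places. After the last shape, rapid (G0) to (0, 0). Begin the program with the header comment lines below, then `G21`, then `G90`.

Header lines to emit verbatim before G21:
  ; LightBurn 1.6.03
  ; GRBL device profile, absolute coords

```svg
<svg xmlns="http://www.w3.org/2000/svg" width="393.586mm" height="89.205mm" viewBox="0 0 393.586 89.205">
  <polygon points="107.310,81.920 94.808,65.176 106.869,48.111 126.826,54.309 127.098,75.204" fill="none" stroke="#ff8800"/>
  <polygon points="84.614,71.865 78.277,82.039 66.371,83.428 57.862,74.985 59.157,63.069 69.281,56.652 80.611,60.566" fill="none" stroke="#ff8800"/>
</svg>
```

1 u = 1 mm; y_m = 89.205 − y.

[1] `<polygon>` regular polygon, #ff8800→score S633 F1678: (107.310,7.285) → (94.808,24.029) → (106.869,41.094) → (126.826,34.896) → (127.098,14.001) → (107.310,7.285) (closed)

[2] `<polygon>` regular polygon, #ff8800→score S633 F1678: (84.614,17.340) → (78.277,7.166) → (66.371,5.777) → (57.862,14.220) → (59.157,26.136) → (69.281,32.553) → (80.611,28.639) → (84.614,17.340) (closed)

; LightBurn 1.6.03
; GRBL device profile, absolute coords
G21
G90
G0 X107.310 Y7.285
M3 S633
G1 X94.808 Y24.029 F1678
G1 X106.869 Y41.094
G1 X126.826 Y34.896
G1 X127.098 Y14.001
G1 X107.310 Y7.285
G0 X84.614 Y17.340
M3 S633
G1 X78.277 Y7.166 F1678
G1 X66.371 Y5.777
G1 X57.862 Y14.220
G1 X59.157 Y26.136
G1 X69.281 Y32.553
G1 X80.611 Y28.639
G1 X84.614 Y17.340
M5
G0 X0.000 Y0.000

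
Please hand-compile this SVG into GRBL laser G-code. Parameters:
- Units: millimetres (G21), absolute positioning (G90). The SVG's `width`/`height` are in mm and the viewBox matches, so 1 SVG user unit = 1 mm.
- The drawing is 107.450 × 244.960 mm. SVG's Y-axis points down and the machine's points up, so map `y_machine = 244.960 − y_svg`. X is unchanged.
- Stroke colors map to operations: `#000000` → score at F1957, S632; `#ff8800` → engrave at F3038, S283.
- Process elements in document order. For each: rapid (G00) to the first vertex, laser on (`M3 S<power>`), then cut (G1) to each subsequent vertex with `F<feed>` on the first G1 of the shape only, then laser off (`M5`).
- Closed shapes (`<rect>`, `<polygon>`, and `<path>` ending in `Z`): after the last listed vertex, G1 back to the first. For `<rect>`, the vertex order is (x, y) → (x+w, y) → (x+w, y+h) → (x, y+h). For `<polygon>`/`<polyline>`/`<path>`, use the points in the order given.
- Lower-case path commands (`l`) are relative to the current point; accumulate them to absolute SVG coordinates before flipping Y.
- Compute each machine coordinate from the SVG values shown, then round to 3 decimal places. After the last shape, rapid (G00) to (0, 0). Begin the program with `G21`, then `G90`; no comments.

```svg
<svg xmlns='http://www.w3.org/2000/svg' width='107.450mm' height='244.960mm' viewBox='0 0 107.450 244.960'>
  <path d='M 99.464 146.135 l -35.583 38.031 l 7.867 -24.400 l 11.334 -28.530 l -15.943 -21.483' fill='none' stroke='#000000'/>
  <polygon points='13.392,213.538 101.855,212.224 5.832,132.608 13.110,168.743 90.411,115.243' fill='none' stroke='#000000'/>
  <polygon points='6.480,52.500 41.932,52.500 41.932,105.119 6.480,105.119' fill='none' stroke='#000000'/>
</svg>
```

G21
G90
G00 X99.464 Y98.825
M3 S632
G1 X63.881 Y60.794 F1957
G1 X71.748 Y85.194
G1 X83.082 Y113.724
G1 X67.139 Y135.207
M5
G00 X13.392 Y31.422
M3 S632
G1 X101.855 Y32.736 F1957
G1 X5.832 Y112.352
G1 X13.110 Y76.217
G1 X90.411 Y129.717
G1 X13.392 Y31.422
M5
G00 X6.480 Y192.460
M3 S632
G1 X41.932 Y192.460 F1957
G1 X41.932 Y139.841
G1 X6.480 Y139.841
G1 X6.480 Y192.460
M5
G00 X0.000 Y0.000

Since the viewBox matches the mm dimensions, user units are millimetres directly. The only transform is the Y-flip y_m = 244.960 − y_svg.

Shape 1 is a open polyline drawn with `<path>`. Its stroke #000000 means score at S632, F1957. After flipping Y the toolpath is (99.464,98.825) → (63.881,60.794) → (71.748,85.194) → (83.082,113.724) → (67.139,135.207).

Shape 2 is a closed polygon drawn with `<polygon>`. Its stroke #000000 means score at S632, F1957. After flipping Y the toolpath is (13.392,31.422) → (101.855,32.736) → (5.832,112.352) → (13.110,76.217) → (90.411,129.717) → (13.392,31.422), returning to the start.

Shape 3 is a rectangle drawn with `<polygon>`. Its stroke #000000 means score at S632, F1957. After flipping Y the toolpath is (6.480,192.460) → (41.932,192.460) → (41.932,139.841) → (6.480,139.841) → (6.480,192.460), returning to the start.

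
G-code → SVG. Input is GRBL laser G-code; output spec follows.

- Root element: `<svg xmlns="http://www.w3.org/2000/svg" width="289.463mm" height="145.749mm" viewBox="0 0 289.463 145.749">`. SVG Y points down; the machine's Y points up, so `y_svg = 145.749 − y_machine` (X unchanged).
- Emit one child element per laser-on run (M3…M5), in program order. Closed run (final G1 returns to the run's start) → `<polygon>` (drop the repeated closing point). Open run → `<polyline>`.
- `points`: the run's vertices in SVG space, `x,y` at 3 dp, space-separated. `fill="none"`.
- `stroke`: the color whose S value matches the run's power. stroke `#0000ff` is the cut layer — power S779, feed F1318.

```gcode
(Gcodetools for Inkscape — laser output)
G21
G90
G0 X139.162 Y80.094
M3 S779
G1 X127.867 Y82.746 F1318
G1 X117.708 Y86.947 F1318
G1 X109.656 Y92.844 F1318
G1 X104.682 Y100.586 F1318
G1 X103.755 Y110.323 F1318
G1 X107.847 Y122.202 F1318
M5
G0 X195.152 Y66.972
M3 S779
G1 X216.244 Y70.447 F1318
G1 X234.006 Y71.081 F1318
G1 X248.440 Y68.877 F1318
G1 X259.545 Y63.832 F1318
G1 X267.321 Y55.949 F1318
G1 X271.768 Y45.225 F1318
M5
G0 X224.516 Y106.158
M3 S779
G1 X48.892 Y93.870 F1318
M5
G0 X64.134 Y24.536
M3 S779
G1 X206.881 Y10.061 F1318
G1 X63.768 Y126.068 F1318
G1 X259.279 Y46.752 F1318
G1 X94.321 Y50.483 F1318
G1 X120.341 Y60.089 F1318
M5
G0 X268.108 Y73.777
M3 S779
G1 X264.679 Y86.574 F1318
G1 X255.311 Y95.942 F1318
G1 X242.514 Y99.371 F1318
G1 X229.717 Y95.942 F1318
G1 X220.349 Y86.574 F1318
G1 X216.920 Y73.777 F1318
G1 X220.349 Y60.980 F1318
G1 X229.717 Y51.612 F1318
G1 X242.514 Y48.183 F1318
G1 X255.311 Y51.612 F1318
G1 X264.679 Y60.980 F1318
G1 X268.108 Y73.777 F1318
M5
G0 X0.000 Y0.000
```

<svg xmlns="http://www.w3.org/2000/svg" width="289.463mm" height="145.749mm" viewBox="0 0 289.463 145.749">
  <polyline points="139.162,65.655 127.867,63.003 117.708,58.802 109.656,52.905 104.682,45.163 103.755,35.426 107.847,23.547" fill="none" stroke="#0000ff"/>
  <polyline points="195.152,78.777 216.244,75.302 234.006,74.668 248.440,76.872 259.545,81.917 267.321,89.800 271.768,100.524" fill="none" stroke="#0000ff"/>
  <polyline points="224.516,39.591 48.892,51.879" fill="none" stroke="#0000ff"/>
  <polyline points="64.134,121.213 206.881,135.688 63.768,19.681 259.279,98.997 94.321,95.266 120.341,85.660" fill="none" stroke="#0000ff"/>
  <polygon points="268.108,71.972 264.679,59.175 255.311,49.807 242.514,46.378 229.717,49.807 220.349,59.175 216.920,71.972 220.349,84.769 229.717,94.137 242.514,97.566 255.311,94.137 264.679,84.769" fill="none" stroke="#0000ff"/>
</svg>

y_svg = 145.749 − y_m. Every run uses S779, so all elements get stroke `#0000ff` (cut).

[1] open run; points: 139.162,65.655 127.867,63.003 117.708,58.802 109.656,52.905 104.682,45.163 103.755,35.426 107.847,23.547

[2] open run; points: 195.152,78.777 216.244,75.302 234.006,74.668 248.440,76.872 259.545,81.917 267.321,89.800 271.768,100.524

[3] open run; points: 224.516,39.591 48.892,51.879

[4] open run; points: 64.134,121.213 206.881,135.688 63.768,19.681 259.279,98.997 94.321,95.266 120.341,85.660

[5] closed run; points: 268.108,71.972 264.679,59.175 255.311,49.807 242.514,46.378 229.717,49.807 220.349,59.175 216.920,71.972 220.349,84.769 229.717,94.137 242.514,97.566 255.311,94.137 264.679,84.769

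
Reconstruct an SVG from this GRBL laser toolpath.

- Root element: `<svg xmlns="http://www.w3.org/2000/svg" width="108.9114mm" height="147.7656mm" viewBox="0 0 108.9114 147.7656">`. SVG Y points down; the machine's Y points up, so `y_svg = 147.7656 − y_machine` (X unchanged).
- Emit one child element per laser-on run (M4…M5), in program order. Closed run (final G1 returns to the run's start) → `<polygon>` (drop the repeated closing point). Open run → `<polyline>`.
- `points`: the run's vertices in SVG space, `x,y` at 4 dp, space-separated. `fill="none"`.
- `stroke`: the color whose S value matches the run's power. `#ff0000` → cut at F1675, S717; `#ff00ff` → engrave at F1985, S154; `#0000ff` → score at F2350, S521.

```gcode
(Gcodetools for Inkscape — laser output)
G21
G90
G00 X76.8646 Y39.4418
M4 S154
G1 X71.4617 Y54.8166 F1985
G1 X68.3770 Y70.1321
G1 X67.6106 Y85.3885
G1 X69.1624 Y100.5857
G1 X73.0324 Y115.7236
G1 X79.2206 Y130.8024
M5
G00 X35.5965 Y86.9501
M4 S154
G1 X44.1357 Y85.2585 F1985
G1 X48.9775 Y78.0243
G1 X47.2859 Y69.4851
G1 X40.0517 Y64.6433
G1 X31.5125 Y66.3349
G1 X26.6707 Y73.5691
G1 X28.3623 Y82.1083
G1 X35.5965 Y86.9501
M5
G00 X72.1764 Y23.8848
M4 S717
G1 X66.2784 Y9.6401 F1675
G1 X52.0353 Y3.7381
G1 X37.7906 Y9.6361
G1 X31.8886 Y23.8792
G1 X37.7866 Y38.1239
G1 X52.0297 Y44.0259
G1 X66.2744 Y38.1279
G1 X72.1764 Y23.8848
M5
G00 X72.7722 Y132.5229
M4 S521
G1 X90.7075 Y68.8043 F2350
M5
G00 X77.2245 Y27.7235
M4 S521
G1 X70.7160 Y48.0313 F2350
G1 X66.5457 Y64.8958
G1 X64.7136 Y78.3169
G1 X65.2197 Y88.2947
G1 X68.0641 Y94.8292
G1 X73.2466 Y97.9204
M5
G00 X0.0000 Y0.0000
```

<svg xmlns="http://www.w3.org/2000/svg" width="108.9114mm" height="147.7656mm" viewBox="0 0 108.9114 147.7656">
  <polyline points="76.8646,108.3238 71.4617,92.9490 68.3770,77.6335 67.6106,62.3771 69.1624,47.1799 73.0324,32.0420 79.2206,16.9632" fill="none" stroke="#ff00ff"/>
  <polygon points="35.5965,60.8155 44.1357,62.5071 48.9775,69.7413 47.2859,78.2805 40.0517,83.1223 31.5125,81.4307 26.6707,74.1965 28.3623,65.6573" fill="none" stroke="#ff00ff"/>
  <polygon points="72.1764,123.8808 66.2784,138.1255 52.0353,144.0275 37.7906,138.1295 31.8886,123.8864 37.7866,109.6417 52.0297,103.7397 66.2744,109.6377" fill="none" stroke="#ff0000"/>
  <polyline points="72.7722,15.2427 90.7075,78.9613" fill="none" stroke="#0000ff"/>
  <polyline points="77.2245,120.0421 70.7160,99.7343 66.5457,82.8698 64.7136,69.4487 65.2197,59.4709 68.0641,52.9364 73.2466,49.8452" fill="none" stroke="#0000ff"/>
</svg>

Each laser-on run becomes one SVG element. Flip Y back into SVG space with y_svg = 147.7656 − y_machine.

Run 1: power S154 maps to stroke `#ff00ff` (engrave). The run is open, so emit a `<polyline>` with points (Y-flipped): 76.8646,108.3238 71.4617,92.9490 68.3770,77.6335 67.6106,62.3771 69.1624,47.1799 73.0324,32.0420 79.2206,16.9632.

Run 2: S154 ⇒ engrave layer `#ff00ff`. The run returns to its start, so emit a `<polygon>` with points (Y-flipped): 35.5965,60.8155 44.1357,62.5071 48.9775,69.7413 47.2859,78.2805 40.0517,83.1223 31.5125,81.4307 26.6707,74.1965 28.3623,65.6573.

Run 3: power S717 maps to stroke `#ff0000` (cut). The run returns to its start, so emit a `<polygon>` with points (Y-flipped): 72.1764,123.8808 66.2784,138.1255 52.0353,144.0275 37.7906,138.1295 31.8886,123.8864 37.7866,109.6417 52.0297,103.7397 66.2744,109.6377.

Run 4: power S521 maps to stroke `#0000ff` (score). The run is open, so emit a `<polyline>` with points (Y-flipped): 72.7722,15.2427 90.7075,78.9613.

Run 5: the run's S521 means `#0000ff` (score). The run is open, so emit a `<polyline>` with points (Y-flipped): 77.2245,120.0421 70.7160,99.7343 66.5457,82.8698 64.7136,69.4487 65.2197,59.4709 68.0641,52.9364 73.2466,49.8452.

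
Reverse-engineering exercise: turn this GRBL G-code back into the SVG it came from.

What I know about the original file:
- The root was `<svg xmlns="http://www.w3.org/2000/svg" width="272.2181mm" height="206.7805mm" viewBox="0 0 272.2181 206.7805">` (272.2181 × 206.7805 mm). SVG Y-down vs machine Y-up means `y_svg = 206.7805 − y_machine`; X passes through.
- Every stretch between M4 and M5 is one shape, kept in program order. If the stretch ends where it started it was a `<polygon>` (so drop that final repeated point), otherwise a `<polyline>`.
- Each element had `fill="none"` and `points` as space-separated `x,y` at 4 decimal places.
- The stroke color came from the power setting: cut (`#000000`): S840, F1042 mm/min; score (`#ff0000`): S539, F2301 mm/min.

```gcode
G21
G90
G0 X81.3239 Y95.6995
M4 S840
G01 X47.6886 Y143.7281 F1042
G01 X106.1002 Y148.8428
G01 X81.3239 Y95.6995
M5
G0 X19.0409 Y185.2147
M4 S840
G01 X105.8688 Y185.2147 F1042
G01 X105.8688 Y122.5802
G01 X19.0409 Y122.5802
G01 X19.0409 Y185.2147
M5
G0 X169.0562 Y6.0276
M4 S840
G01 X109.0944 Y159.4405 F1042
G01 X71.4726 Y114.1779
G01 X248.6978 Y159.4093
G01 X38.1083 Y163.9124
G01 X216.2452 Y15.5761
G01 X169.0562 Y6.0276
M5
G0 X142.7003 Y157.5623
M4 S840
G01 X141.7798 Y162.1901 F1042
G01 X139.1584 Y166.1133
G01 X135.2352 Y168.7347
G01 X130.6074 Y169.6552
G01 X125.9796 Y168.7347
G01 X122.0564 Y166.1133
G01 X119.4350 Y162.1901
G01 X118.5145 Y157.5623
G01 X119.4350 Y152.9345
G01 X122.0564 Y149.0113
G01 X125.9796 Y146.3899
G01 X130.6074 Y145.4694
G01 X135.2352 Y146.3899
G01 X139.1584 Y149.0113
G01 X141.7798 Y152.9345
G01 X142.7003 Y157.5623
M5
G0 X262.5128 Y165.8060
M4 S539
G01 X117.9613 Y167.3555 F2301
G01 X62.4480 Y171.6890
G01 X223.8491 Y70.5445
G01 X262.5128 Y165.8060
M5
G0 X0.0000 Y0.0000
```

Each laser-on run becomes one SVG element. Flip Y back into SVG space with y_svg = 206.7805 − y_machine.

Run 1: power S840 maps to stroke `#000000` (cut). The run returns to its start, so emit a `<polygon>` with points (Y-flipped): 81.3239,111.0810 47.6886,63.0524 106.1002,57.9377.

Run 2: power S840 maps to stroke `#000000` (cut). The run returns to its start, so emit a `<polygon>` with points (Y-flipped): 19.0409,21.5658 105.8688,21.5658 105.8688,84.2003 19.0409,84.2003.

Run 3: the run's S840 means `#000000` (cut). The run returns to its start, so emit a `<polygon>` with points (Y-flipped): 169.0562,200.7529 109.0944,47.3400 71.4726,92.6026 248.6978,47.3712 38.1083,42.8681 216.2452,191.2044.

Run 4: power S840 maps to stroke `#000000` (cut). The run returns to its start, so emit a `<polygon>` with points (Y-flipped): 142.7003,49.2182 141.7798,44.5904 139.1584,40.6672 135.2352,38.0458 130.6074,37.1253 125.9796,38.0458 122.0564,40.6672 119.4350,44.5904 118.5145,49.2182 119.4350,53.8460 122.0564,57.7692 125.9796,60.3906 130.6074,61.3111 135.2352,60.3906 139.1584,57.7692 141.7798,53.8460.

Run 5: S539 ⇒ score layer `#ff0000`. The run returns to its start, so emit a `<polygon>` with points (Y-flipped): 262.5128,40.9745 117.9613,39.4250 62.4480,35.0915 223.8491,136.2360.

<svg xmlns="http://www.w3.org/2000/svg" width="272.2181mm" height="206.7805mm" viewBox="0 0 272.2181 206.7805">
  <polygon points="81.3239,111.0810 47.6886,63.0524 106.1002,57.9377" fill="none" stroke="#000000"/>
  <polygon points="19.0409,21.5658 105.8688,21.5658 105.8688,84.2003 19.0409,84.2003" fill="none" stroke="#000000"/>
  <polygon points="169.0562,200.7529 109.0944,47.3400 71.4726,92.6026 248.6978,47.3712 38.1083,42.8681 216.2452,191.2044" fill="none" stroke="#000000"/>
  <polygon points="142.7003,49.2182 141.7798,44.5904 139.1584,40.6672 135.2352,38.0458 130.6074,37.1253 125.9796,38.0458 122.0564,40.6672 119.4350,44.5904 118.5145,49.2182 119.4350,53.8460 122.0564,57.7692 125.9796,60.3906 130.6074,61.3111 135.2352,60.3906 139.1584,57.7692 141.7798,53.8460" fill="none" stroke="#000000"/>
  <polygon points="262.5128,40.9745 117.9613,39.4250 62.4480,35.0915 223.8491,136.2360" fill="none" stroke="#ff0000"/>
</svg>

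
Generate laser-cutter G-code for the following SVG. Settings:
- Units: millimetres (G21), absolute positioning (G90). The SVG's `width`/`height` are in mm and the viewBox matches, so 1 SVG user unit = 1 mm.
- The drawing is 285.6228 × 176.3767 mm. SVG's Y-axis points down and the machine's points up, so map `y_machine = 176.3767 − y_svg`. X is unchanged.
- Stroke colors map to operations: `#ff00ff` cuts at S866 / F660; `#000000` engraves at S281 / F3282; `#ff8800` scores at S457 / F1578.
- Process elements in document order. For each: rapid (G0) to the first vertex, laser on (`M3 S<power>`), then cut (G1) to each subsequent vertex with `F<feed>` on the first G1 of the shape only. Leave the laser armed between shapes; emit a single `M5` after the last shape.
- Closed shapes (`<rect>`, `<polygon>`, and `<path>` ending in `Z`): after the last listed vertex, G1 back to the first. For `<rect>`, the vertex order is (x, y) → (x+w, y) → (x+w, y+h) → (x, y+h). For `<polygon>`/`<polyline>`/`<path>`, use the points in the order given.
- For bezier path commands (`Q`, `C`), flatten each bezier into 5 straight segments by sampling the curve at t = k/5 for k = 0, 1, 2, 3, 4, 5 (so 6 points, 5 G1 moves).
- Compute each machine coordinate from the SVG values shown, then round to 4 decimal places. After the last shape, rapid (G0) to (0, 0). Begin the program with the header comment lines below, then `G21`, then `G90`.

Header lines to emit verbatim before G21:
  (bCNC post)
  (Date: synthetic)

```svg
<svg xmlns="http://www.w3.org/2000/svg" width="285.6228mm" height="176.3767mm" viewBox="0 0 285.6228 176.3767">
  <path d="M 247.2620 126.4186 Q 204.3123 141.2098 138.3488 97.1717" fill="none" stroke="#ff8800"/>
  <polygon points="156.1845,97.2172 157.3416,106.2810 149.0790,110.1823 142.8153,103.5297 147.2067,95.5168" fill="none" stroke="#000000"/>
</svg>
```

viewBox `0 0 285.6228 176.3767` with mm width/height → 1 unit = 1 mm. Flip: y_m = 176.3767 − y_svg.

**Shape 1** — `<path>` quadratic bezier, stroke `#ff8800` → score (S457, F1578). Control points (SVG): P0=(247.2620,126.4186), P1=(204.3123,141.2098), P2=(138.3488,97.1717); sampled at t=k/5. Machine vertices: (247.2620,49.9581) → (229.1616,46.3948) → (209.2200,47.5378) → (187.4374,53.3872) → (163.8136,63.9429) → (138.3488,79.2050). Open path.

**Shape 2** — `<polygon>` regular polygon, stroke `#000000` → engrave (S281, F3282). Machine vertices: (156.1845,79.1595) → (157.3416,70.0957) → (149.0790,66.1944) → (142.8153,72.8470) → (147.2067,80.8599) → (156.1845,79.1595). Closed: final G1 returns to the first vertex.

(bCNC post)
(Date: synthetic)
G21
G90
G0 X247.2620 Y49.9581
M3 S457
G1 X229.1616 Y46.3948 F1578
G1 X209.2200 Y47.5378
G1 X187.4374 Y53.3872
G1 X163.8136 Y63.9429
G1 X138.3488 Y79.2050
G0 X156.1845 Y79.1595
M3 S281
G1 X157.3416 Y70.0957 F3282
G1 X149.0790 Y66.1944
G1 X142.8153 Y72.8470
G1 X147.2067 Y80.8599
G1 X156.1845 Y79.1595
M5
G0 X0.0000 Y0.0000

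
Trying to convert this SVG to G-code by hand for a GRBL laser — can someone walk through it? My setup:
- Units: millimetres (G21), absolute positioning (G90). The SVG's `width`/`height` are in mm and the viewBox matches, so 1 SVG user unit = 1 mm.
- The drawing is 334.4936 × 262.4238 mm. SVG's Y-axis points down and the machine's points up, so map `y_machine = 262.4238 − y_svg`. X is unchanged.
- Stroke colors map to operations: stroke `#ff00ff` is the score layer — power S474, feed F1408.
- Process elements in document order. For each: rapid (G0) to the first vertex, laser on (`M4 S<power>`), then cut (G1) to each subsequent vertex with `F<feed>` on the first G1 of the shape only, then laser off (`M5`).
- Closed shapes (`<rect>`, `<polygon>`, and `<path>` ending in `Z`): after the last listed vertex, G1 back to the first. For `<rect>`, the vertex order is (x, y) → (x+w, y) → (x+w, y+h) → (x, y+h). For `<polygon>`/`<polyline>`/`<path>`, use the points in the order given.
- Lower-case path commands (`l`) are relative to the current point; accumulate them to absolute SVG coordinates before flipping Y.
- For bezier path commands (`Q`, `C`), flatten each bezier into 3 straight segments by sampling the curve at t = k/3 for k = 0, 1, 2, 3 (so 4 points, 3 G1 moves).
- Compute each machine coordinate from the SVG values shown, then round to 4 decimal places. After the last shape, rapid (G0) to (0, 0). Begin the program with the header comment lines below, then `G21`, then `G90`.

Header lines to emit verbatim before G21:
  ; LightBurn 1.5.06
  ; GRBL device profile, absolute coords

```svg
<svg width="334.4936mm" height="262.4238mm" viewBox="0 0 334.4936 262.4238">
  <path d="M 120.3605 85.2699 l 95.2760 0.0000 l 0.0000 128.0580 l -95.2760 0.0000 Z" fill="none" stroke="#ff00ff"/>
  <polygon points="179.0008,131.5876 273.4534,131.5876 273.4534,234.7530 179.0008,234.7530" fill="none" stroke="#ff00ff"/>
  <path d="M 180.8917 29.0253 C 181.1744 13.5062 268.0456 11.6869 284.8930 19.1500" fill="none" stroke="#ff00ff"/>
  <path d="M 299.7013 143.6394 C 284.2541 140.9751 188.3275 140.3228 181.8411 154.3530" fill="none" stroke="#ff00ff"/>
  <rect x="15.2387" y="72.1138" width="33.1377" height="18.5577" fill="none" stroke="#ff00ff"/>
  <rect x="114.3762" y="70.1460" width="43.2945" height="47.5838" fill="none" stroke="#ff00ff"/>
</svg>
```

; LightBurn 1.5.06
; GRBL device profile, absolute coords
G21
G90
G0 X120.3605 Y177.1539
M4 S474
G1 X215.6365 Y177.1539 F1408
G1 X215.6365 Y49.0959
G1 X120.3605 Y49.0959
G1 X120.3605 Y177.1539
M5
G0 X179.0008 Y130.8362
M4 S474
G1 X273.4534 Y130.8362 F1408
G1 X273.4534 Y27.6708
G1 X179.0008 Y27.6708
G1 X179.0008 Y130.8362
M5
G0 X180.8917 Y233.3985
M4 S474
G1 X204.2368 Y244.5146 F1408
G1 X250.5048 Y247.4792
G1 X284.8930 Y243.2738
M5
G0 X299.7013 Y118.7844
M4 S474
G1 X263.7210 Y120.3088 F1408
G1 X211.8476 Y117.6761
G1 X181.8411 Y108.0708
M5
G0 X15.2387 Y190.3100
M4 S474
G1 X48.3764 Y190.3100 F1408
G1 X48.3764 Y171.7523
G1 X15.2387 Y171.7523
G1 X15.2387 Y190.3100
M5
G0 X114.3762 Y192.2778
M4 S474
G1 X157.6707 Y192.2778 F1408
G1 X157.6707 Y144.6940
G1 X114.3762 Y144.6940
G1 X114.3762 Y192.2778
M5
G0 X0.0000 Y0.0000

viewBox `0 0 334.4936 262.4238` with mm width/height → 1 unit = 1 mm. Flip: y_m = 262.4238 − y_svg.

**Shape 1** — `<path>` rectangle, stroke `#ff00ff` → score (S474, F1408). Machine vertices: (120.3605,177.1539) → (215.6365,177.1539) → (215.6365,49.0959) → (120.3605,49.0959) → (120.3605,177.1539). Closed: final G1 returns to the first vertex.

**Shape 2** — `<polygon>` rectangle, stroke `#ff00ff` → score (S474, F1408). Machine vertices: (179.0008,130.8362) → (273.4534,130.8362) → (273.4534,27.6708) → (179.0008,27.6708) → (179.0008,130.8362). Closed: final G1 returns to the first vertex.

**Shape 3** — `<path>` cubic bezier, stroke `#ff00ff` → score (S474, F1408). Control points (SVG): P0=(180.8917,29.0253), P1=(181.1744,13.5062), P2=(268.0456,11.6869), P3=(284.8930,19.1500); sampled at t=k/3. Machine vertices: (180.8917,233.3985) → (204.2368,244.5146) → (250.5048,247.4792) → (284.8930,243.2738). Open path.

**Shape 4** — `<path>` cubic bezier, stroke `#ff00ff` → score (S474, F1408). Control points (SVG): P0=(299.7013,143.6394), P1=(284.2541,140.9751), P2=(188.3275,140.3228), P3=(181.8411,154.3530); sampled at t=k/3. Machine vertices: (299.7013,118.7844) → (263.7210,120.3088) → (211.8476,117.6761) → (181.8411,108.0708). Open path.

**Shape 5** — `<rect>` rectangle, stroke `#ff00ff` → score (S474, F1408). Machine vertices: (15.2387,190.3100) → (48.3764,190.3100) → (48.3764,171.7523) → (15.2387,171.7523) → (15.2387,190.3100). Closed: final G1 returns to the first vertex.

**Shape 6** — `<rect>` rectangle, stroke `#ff00ff` → score (S474, F1408). Machine vertices: (114.3762,192.2778) → (157.6707,192.2778) → (157.6707,144.6940) → (114.3762,144.6940) → (114.3762,192.2778). Closed: final G1 returns to the first vertex.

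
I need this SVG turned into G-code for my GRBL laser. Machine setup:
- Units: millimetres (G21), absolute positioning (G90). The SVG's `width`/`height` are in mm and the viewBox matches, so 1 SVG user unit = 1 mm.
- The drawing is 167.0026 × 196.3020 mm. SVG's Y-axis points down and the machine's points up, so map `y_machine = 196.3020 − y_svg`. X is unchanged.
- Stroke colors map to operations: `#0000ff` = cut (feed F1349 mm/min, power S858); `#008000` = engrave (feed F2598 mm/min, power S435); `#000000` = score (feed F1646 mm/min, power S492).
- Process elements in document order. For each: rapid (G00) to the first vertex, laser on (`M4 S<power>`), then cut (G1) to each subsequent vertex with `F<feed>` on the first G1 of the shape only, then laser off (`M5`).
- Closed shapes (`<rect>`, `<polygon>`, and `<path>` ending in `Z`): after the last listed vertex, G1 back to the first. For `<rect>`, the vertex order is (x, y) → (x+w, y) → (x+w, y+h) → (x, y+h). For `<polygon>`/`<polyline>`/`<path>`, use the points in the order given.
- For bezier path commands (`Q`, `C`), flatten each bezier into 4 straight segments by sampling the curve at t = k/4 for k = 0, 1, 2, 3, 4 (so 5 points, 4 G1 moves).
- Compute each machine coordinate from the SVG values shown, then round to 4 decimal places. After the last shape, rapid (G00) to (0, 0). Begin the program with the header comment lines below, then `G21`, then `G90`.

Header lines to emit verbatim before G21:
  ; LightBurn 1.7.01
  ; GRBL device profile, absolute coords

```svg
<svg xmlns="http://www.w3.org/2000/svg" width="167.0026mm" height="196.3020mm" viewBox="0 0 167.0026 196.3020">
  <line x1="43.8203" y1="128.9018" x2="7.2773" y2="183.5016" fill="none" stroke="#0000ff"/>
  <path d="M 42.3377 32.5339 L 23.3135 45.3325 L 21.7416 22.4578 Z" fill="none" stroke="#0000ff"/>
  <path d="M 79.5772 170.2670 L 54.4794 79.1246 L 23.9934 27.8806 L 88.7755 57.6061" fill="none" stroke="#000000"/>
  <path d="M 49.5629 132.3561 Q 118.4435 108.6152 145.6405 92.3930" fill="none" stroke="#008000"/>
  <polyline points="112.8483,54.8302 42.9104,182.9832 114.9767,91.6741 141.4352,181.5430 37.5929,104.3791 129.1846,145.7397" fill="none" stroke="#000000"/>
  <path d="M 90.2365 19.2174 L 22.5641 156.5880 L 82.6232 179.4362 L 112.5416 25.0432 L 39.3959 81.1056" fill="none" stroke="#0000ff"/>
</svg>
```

; LightBurn 1.7.01
; GRBL device profile, absolute coords
G21
G90
G00 X43.8203 Y67.4002
M4 S858
G1 X7.2773 Y12.8004 F1349
M5
G00 X42.3377 Y163.7681
M4 S858
G1 X23.3135 Y150.9695 F1349
G1 X21.7416 Y173.8442
G1 X42.3377 Y163.7681
M5
G00 X79.5772 Y26.0350
M4 S492
G1 X54.4794 Y117.1774 F1646
G1 X23.9934 Y168.4214
G1 X88.7755 Y138.6959
M5
G00 X49.5629 Y63.9459
M4 S435
G1 X81.3980 Y75.3464 F2598
G1 X108.0226 Y85.8071
G1 X129.4368 Y95.3280
G1 X145.6405 Y103.9090
M5
G00 X112.8483 Y141.4718
M4 S492
G1 X42.9104 Y13.3188 F1646
G1 X114.9767 Y104.6279
G1 X141.4352 Y14.7590
G1 X37.5929 Y91.9229
G1 X129.1846 Y50.5623
M5
G00 X90.2365 Y177.0846
M4 S858
G1 X22.5641 Y39.7140 F1349
G1 X82.6232 Y16.8658
G1 X112.5416 Y171.2588
G1 X39.3959 Y115.1964
M5
G00 X0.0000 Y0.0000

1 u = 1 mm; y_m = 196.3020 − y.

[1] `<line>` line segment, #0000ff→cut S858 F1349: (43.8203,67.4002) → (7.2773,12.8004)

[2] `<path>` regular polygon, #0000ff→cut S858 F1349: (42.3377,163.7681) → (23.3135,150.9695) → (21.7416,173.8442) → (42.3377,163.7681) (closed)

[3] `<path>` open polyline, #000000→score S492 F1646: (79.5772,26.0350) → (54.4794,117.1774) → (23.9934,168.4214) → (88.7755,138.6959)

[4] `<path>` quadratic bezier, #008000→engrave S435 F2598: (49.5629,63.9459) → (81.3980,75.3464) → (108.0226,85.8071) → (129.4368,95.3280) → (145.6405,103.9090)

[5] `<polyline>` open polyline, #000000→score S492 F1646: (112.8483,141.4718) → (42.9104,13.3188) → (114.9767,104.6279) → (141.4352,14.7590) → (37.5929,91.9229) → (129.1846,50.5623)

[6] `<path>` open polyline, #0000ff→cut S858 F1349: (90.2365,177.0846) → (22.5641,39.7140) → (82.6232,16.8658) → (112.5416,171.2588) → (39.3959,115.1964)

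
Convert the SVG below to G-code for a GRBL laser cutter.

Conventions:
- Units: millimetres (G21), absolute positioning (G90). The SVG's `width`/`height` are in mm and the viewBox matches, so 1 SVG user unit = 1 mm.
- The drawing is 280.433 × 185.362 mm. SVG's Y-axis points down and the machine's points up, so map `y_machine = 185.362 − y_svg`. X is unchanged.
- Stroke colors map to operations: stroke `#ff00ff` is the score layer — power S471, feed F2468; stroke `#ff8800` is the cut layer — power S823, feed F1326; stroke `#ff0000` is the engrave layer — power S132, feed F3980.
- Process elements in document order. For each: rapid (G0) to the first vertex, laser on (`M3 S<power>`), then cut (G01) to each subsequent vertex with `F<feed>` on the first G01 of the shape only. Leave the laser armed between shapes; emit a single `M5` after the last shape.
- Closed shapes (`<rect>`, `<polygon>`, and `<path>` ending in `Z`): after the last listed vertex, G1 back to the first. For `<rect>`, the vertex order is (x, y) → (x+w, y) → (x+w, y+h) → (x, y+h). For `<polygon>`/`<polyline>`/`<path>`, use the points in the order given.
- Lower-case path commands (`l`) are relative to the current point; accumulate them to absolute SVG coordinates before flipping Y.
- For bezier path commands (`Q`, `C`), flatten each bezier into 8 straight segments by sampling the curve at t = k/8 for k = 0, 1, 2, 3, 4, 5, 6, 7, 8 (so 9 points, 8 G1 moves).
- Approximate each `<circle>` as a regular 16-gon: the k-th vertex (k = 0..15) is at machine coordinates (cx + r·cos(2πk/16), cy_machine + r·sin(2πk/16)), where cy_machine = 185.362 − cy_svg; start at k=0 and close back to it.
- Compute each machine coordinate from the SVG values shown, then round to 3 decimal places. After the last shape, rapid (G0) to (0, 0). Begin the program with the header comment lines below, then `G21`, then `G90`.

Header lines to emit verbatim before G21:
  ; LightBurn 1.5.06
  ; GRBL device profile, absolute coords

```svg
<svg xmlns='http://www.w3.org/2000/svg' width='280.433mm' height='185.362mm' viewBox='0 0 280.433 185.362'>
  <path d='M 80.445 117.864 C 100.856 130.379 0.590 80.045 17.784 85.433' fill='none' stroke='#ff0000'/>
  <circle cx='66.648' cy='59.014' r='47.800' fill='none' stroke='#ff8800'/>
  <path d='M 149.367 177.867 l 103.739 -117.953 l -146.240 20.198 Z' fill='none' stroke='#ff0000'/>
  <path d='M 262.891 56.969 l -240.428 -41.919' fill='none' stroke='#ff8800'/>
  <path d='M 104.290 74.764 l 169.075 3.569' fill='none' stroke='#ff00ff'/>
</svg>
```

Since the viewBox matches the mm dimensions, user units are millimetres directly. The only transform is the Y-flip y_m = 185.362 − y_svg.

Shape 1 is a cubic bezier drawn with `<path>`. Its stroke #ff0000 means engrave at S132, F3980. After flipping Y the toolpath is (80.445,67.498) → (82.908,65.519) → (76.847,68.043) → (65.055,73.680) → (50.321,81.041) → (35.436,88.736) → (23.191,95.375) → (16.377,99.569) → (17.784,99.929).

Shape 2 is a circle drawn with `<circle>`. Its stroke #ff8800 means cut at S823, F1326. After flipping Y the toolpath is (114.448,126.348) → (110.809,144.640) → (100.448,160.148) → (84.940,170.509) → (66.648,174.148) → (48.356,170.509) → (32.848,160.148) → (22.487,144.640) → (18.848,126.348) → (22.487,108.056) → (32.848,92.548) → (48.356,82.187) → (66.648,78.548) → (84.940,82.187) → (100.448,92.548) → (110.809,108.056) → (114.448,126.348), returning to the start.

Shape 3 is a closed polygon drawn with `<path>`. Its stroke #ff0000 means engrave at S132, F3980. After flipping Y the toolpath is (149.367,7.495) → (253.106,125.448) → (106.866,105.250) → (149.367,7.495), returning to the start.

Shape 4 is a line segment drawn with `<path>`. Its stroke #ff8800 means cut at S823, F1326. After flipping Y the toolpath is (262.891,128.393) → (22.463,170.312).

Shape 5 is a line segment drawn with `<path>`. Its stroke #ff00ff means score at S471, F2468. After flipping Y the toolpath is (104.290,110.598) → (273.365,107.029).

; LightBurn 1.5.06
; GRBL device profile, absolute coords
G21
G90
G0 X80.445 Y67.498
M3 S132
G01 X82.908 Y65.519 F3980
G01 X76.847 Y68.043
G01 X65.055 Y73.680
G01 X50.321 Y81.041
G01 X35.436 Y88.736
G01 X23.191 Y95.375
G01 X16.377 Y99.569
G01 X17.784 Y99.929
G0 X114.448 Y126.348
M3 S823
G01 X110.809 Y144.640 F1326
G01 X100.448 Y160.148
G01 X84.940 Y170.509
G01 X66.648 Y174.148
G01 X48.356 Y170.509
G01 X32.848 Y160.148
G01 X22.487 Y144.640
G01 X18.848 Y126.348
G01 X22.487 Y108.056
G01 X32.848 Y92.548
G01 X48.356 Y82.187
G01 X66.648 Y78.548
G01 X84.940 Y82.187
G01 X100.448 Y92.548
G01 X110.809 Y108.056
G01 X114.448 Y126.348
G0 X149.367 Y7.495
M3 S132
G01 X253.106 Y125.448 F3980
G01 X106.866 Y105.250
G01 X149.367 Y7.495
G0 X262.891 Y128.393
M3 S823
G01 X22.463 Y170.312 F1326
G0 X104.290 Y110.598
M3 S471
G01 X273.365 Y107.029 F2468
M5
G0 X0.000 Y0.000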